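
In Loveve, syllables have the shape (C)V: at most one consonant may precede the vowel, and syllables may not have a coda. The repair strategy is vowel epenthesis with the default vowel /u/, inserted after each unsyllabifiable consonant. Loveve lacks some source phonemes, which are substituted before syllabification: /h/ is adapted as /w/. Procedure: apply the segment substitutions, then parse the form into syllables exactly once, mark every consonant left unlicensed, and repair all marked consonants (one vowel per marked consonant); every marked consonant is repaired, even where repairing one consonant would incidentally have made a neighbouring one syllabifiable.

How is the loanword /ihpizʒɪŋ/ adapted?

iwupizuʒɪŋu

Substitution: /h/ → /w/, giving /iwpizʒɪŋ/.
Syllabifying with onset maximization leaves /w/, /z/, /ŋ/ stranded (no codas are permitted; onsets are limited to one consonant).
Each unlicensed consonant becomes the onset of a new syllable: /w/ → /wu/, /z/ → /zu/, /ŋ/ → /ŋu/.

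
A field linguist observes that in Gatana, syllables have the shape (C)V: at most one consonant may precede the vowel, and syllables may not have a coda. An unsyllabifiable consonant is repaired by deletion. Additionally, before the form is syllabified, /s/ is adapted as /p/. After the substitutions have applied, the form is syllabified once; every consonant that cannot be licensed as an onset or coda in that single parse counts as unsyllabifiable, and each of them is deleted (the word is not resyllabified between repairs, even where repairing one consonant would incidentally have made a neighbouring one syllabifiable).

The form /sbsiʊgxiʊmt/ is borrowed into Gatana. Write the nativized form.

piʊxiʊ

Substitution: /s/ → /p/, giving /pbpiʊgxiʊmt/.
The consonants /p/, /b/, /g/, /m/, /t/ cannot be parsed into a legal (C)V syllable (no codas are permitted; onsets are limited to one consonant).
Each unlicensed consonant is deleted: /p/, /b/, /g/, /m/, /t/.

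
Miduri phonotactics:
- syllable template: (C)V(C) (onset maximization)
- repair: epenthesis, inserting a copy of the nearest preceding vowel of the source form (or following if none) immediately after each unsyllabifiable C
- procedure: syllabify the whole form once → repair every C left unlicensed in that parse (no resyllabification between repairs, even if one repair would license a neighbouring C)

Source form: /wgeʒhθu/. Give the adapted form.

wegeʒheθu

Under (C)V(C), the unsyllabifiable consonants are /w/, /h/ (at most one coda consonant is licensed; onsets are limited to one consonant).
Epenthesis after each stranded consonant: /w/ → /we/, /h/ → /he/.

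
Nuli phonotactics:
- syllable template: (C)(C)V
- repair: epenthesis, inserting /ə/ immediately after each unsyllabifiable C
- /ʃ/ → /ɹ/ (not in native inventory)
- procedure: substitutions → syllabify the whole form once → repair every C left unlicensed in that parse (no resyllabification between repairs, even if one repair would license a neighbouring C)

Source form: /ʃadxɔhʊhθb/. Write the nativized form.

Substitution: /ʃ/ → /ɹ/, giving /ɹadxɔhʊhθb/.
Syllabifying with onset maximization leaves /h/, /θ/, /b/ stranded (no codas are permitted; onsets may contain at most 2 consonants).
Inserting the epenthetic vowel yields /h/ → /hə/, /θ/ → /θə/, /b/ → /bə/.

ɹadxɔhʊhəθəbə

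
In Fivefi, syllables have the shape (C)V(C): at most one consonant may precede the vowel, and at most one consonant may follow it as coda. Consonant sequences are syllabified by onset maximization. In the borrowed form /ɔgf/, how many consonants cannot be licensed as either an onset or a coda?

Syllabifying with onset maximization leaves /f/ stranded (at most one coda consonant is licensed; onsets are limited to one consonant).

1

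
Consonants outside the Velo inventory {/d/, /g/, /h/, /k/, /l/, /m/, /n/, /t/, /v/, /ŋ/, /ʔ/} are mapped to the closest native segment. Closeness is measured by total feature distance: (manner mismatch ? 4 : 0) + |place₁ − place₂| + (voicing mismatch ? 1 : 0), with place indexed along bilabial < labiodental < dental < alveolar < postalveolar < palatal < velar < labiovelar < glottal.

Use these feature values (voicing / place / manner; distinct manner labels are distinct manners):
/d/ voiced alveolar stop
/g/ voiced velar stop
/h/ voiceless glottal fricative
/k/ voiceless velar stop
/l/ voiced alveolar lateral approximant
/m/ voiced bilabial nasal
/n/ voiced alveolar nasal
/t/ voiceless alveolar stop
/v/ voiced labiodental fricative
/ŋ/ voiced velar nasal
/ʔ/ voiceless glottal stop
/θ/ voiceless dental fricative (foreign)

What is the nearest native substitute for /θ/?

v

/v/ is closest: same manner (fricative), place distance 1 (dental→labiodental), voicing differs (+1); total 2. Next closest is /t/ at distance 5.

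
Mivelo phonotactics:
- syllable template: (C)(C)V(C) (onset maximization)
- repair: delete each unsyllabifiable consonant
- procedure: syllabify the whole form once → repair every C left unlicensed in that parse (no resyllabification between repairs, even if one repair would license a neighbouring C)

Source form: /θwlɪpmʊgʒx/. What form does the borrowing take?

wlɪpmʊg

Syllabifying with onset maximization leaves /θ/, /ʒ/, /x/ stranded (at most one coda consonant is licensed; onsets may contain at most 2 consonants).
Deletion applies to /θ/, /ʒ/, /x/.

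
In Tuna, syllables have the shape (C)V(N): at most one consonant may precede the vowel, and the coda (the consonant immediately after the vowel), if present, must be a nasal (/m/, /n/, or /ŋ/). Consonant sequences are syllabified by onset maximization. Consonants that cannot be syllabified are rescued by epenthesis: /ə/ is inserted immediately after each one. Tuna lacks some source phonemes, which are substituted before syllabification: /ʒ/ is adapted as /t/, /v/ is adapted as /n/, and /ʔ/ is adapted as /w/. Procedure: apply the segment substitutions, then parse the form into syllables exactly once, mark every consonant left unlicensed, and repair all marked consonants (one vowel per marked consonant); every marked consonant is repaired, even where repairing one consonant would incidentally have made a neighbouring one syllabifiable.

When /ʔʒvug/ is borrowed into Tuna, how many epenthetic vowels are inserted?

3

After substitution the input is /wtnug/.
The unsyllabifiable consonants are /w/, /t/, /g/; each receives one epenthetic vowel.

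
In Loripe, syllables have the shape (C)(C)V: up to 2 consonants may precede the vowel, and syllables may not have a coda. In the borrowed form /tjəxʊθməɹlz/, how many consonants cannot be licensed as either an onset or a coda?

3

Syllabifying with onset maximization leaves /ɹ/, /l/, /z/ stranded (no codas are permitted; onsets may contain at most 2 consonants).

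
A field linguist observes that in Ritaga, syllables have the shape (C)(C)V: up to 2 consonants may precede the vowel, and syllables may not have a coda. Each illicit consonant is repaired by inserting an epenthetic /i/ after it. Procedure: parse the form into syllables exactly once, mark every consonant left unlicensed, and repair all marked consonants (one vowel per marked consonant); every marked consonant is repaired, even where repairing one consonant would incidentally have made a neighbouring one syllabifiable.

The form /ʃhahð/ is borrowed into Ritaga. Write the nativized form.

Under (C)(C)V, the unsyllabifiable consonants are /h/, /ð/ (no codas are permitted; onsets may contain at most 2 consonants).
Epenthesis after each stranded consonant: /h/ → /hi/, /ð/ → /ði/.

ʃhahiði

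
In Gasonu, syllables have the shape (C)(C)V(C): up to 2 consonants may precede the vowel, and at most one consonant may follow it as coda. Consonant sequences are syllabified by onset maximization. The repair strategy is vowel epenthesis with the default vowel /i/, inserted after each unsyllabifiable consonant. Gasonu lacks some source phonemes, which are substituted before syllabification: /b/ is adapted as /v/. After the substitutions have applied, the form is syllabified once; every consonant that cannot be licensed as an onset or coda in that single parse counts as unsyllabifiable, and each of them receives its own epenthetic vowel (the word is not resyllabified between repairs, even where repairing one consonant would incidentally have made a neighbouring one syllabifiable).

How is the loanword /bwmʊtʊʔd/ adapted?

viwmʊtʊʔdi

Substitution: /b/ → /v/, giving /vwmʊtʊʔd/.
The consonants /v/, /d/ cannot be parsed into a legal (C)(C)V(C) syllable (at most one coda consonant is licensed; onsets may contain at most 2 consonants).
Inserting the epenthetic vowel yields /v/ → /vi/, /d/ → /di/.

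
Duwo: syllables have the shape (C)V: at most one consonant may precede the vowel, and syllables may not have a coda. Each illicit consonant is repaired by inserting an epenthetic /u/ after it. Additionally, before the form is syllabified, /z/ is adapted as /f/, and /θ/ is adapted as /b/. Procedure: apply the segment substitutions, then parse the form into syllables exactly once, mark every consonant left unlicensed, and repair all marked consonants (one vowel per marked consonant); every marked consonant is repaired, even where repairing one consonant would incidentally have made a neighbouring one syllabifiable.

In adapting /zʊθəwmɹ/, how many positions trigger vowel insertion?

3

After substitution the input is /fʊbəwmɹ/.
The unsyllabifiable consonants are /w/, /m/, /ɹ/; each receives one epenthetic vowel.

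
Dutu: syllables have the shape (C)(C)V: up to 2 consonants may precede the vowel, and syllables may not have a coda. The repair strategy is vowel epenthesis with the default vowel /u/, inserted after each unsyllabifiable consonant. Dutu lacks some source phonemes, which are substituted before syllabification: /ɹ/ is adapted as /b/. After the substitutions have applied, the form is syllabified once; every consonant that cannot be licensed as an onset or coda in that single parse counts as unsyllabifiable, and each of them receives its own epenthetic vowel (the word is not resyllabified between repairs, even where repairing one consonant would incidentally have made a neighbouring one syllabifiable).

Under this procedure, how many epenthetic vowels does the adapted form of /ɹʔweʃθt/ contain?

After substitution the input is /bʔweʃθt/.
The unsyllabifiable consonants are /b/, /ʃ/, /θ/, /t/; each receives one epenthetic vowel.

4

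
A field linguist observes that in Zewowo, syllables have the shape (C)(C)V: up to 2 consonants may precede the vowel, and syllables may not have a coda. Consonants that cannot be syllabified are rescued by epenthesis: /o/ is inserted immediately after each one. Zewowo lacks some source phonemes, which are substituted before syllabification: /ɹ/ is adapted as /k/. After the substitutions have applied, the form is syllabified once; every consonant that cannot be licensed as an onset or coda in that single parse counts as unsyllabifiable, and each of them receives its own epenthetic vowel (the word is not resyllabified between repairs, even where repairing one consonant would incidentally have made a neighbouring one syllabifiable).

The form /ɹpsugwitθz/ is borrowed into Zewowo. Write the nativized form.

Substitution: /ɹ/ → /k/, giving /kpsugwitθz/.
The consonants /k/, /t/, /θ/, /z/ cannot be parsed into a legal (C)(C)V syllable (no codas are permitted; onsets may contain at most 2 consonants).
Each unlicensed consonant becomes the onset of a new syllable: /k/ → /ko/, /t/ → /to/, /θ/ → /θo/, /z/ → /zo/.

kopsugwitoθozo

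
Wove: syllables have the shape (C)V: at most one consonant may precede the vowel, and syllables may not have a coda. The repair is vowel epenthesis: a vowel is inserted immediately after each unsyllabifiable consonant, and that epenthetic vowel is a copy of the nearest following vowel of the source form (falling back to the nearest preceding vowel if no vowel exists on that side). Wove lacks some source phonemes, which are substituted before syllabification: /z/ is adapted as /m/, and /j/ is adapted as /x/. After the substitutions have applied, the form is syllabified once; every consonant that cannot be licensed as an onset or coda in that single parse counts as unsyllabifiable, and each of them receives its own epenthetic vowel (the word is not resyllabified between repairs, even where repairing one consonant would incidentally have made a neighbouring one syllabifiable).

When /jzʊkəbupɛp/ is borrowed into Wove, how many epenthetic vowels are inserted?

2

After substitution the input is /xmʊkəbupɛp/.
The unsyllabifiable consonants are /x/, /p/; each receives one epenthetic vowel.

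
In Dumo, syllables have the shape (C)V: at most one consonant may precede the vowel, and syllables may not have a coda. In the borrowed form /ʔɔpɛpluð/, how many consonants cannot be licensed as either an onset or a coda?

Under (C)V, the unsyllabifiable consonants are /p/, /ð/ (no codas are permitted; onsets are limited to one consonant).

2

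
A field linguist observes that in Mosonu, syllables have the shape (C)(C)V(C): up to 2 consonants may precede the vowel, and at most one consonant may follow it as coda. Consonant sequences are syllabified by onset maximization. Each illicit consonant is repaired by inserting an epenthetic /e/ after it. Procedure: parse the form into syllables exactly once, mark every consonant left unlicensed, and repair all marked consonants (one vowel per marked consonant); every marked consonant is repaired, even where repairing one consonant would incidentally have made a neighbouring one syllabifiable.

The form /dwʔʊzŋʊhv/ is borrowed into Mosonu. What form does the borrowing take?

Under (C)(C)V(C), the unsyllabifiable consonants are /d/, /v/ (at most one coda consonant is licensed; onsets may contain at most 2 consonants).
Each unlicensed consonant becomes the onset of a new syllable: /d/ → /de/, /v/ → /ve/.

dewʔʊzŋʊhve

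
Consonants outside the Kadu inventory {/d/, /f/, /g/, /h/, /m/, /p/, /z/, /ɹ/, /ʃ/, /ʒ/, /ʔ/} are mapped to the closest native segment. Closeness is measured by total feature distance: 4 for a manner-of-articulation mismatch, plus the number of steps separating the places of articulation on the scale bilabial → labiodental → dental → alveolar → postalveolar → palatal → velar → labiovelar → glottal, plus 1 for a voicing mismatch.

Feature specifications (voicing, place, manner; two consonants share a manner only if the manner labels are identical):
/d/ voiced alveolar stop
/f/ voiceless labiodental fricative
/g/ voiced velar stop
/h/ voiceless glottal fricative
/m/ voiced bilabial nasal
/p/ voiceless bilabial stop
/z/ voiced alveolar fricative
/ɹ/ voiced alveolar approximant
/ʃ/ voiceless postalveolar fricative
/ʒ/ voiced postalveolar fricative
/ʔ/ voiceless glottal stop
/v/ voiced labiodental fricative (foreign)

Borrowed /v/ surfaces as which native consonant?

f

/f/ is closest: same manner (fricative), place distance 0 (labiodental→labiodental), voicing differs (+1); total 1. Next closest is /z/ at distance 2.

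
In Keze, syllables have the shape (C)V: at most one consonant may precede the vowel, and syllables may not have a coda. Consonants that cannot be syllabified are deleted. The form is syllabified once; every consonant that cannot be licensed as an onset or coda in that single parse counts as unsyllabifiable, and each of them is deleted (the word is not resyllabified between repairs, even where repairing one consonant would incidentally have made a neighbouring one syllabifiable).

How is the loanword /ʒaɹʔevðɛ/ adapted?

The consonants /ɹ/, /v/ cannot be parsed into a legal (C)V syllable (no codas are permitted; onsets are limited to one consonant).
Deleting the stranded consonants removes /ɹ/, /v/.

ʒaʔeðɛ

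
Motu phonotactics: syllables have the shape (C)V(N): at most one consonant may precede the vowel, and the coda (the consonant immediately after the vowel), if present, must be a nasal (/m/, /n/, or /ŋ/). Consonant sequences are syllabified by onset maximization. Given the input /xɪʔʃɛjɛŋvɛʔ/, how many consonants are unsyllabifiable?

2

Syllabifying with onset maximization leaves /ʔ/, /ʔ/ stranded (only a nasal (/m/, /n/, or /ŋ/) is licensed in coda position; onsets are limited to one consonant).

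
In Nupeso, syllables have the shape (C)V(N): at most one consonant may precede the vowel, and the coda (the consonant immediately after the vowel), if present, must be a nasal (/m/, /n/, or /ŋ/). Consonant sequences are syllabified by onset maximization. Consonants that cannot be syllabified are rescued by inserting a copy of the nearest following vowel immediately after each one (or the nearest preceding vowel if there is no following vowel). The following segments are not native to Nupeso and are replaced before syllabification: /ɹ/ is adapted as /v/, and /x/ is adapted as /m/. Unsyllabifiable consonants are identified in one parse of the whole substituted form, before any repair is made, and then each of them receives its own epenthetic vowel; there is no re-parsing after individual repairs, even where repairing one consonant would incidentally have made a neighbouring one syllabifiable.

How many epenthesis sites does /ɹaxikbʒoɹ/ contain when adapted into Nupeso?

3

After substitution the input is /vamikbʒov/.
The unsyllabifiable consonants are /k/, /b/, /v/; each receives one epenthetic vowel.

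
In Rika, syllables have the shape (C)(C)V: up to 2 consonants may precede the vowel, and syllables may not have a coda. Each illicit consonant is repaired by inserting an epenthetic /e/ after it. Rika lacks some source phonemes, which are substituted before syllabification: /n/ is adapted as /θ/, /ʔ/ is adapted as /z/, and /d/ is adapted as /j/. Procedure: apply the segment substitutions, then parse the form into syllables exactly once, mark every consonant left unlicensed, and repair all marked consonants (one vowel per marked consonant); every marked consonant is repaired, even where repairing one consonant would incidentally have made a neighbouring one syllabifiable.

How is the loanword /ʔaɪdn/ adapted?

zaɪjeθe

Substitution: /ʔ/ → /z/, /d/ → /j/, /n/ → /θ/, giving /zaɪjθ/.
Under (C)(C)V, the unsyllabifiable consonants are /j/, /θ/ (no codas are permitted; onsets may contain at most 2 consonants).
Each unlicensed consonant becomes the onset of a new syllable: /j/ → /je/, /θ/ → /θe/.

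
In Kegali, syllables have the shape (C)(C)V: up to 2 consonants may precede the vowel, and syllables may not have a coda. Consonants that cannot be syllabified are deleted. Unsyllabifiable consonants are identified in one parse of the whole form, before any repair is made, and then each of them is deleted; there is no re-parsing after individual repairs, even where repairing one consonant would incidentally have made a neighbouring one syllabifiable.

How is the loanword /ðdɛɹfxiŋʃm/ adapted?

ðdɛfxi

Under (C)(C)V, the unsyllabifiable consonants are /ɹ/, /ŋ/, /ʃ/, /m/ (no codas are permitted; onsets may contain at most 2 consonants).
Deleting the stranded consonants removes /ɹ/, /ŋ/, /ʃ/, /m/.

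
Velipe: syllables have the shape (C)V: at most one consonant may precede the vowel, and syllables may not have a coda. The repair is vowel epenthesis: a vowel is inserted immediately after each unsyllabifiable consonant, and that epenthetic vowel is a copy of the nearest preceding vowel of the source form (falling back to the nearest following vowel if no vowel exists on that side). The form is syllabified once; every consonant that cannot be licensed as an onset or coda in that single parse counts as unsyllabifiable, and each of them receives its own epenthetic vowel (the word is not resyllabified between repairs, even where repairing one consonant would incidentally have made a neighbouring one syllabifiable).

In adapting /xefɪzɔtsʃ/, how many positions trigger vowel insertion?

The unsyllabifiable consonants are /t/, /s/, /ʃ/; each receives one epenthetic vowel.

3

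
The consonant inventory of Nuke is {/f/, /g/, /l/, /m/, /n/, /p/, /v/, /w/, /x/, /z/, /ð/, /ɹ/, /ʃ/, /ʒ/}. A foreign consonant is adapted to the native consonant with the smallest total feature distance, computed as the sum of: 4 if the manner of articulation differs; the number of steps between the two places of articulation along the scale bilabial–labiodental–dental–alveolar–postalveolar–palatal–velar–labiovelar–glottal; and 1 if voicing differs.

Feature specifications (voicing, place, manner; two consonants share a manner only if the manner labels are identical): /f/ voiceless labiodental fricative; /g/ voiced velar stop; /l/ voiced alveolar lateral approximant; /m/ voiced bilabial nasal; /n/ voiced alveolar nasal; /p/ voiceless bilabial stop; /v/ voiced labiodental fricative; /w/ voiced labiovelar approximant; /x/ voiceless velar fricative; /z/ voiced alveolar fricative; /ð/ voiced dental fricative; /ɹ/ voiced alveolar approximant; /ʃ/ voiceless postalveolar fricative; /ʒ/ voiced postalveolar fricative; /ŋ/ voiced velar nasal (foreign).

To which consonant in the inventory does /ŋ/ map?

n

/n/ is closest: same manner (nasal), place distance 3 (velar→alveolar), same voicing; total 3. Next closest is /g/ at distance 4.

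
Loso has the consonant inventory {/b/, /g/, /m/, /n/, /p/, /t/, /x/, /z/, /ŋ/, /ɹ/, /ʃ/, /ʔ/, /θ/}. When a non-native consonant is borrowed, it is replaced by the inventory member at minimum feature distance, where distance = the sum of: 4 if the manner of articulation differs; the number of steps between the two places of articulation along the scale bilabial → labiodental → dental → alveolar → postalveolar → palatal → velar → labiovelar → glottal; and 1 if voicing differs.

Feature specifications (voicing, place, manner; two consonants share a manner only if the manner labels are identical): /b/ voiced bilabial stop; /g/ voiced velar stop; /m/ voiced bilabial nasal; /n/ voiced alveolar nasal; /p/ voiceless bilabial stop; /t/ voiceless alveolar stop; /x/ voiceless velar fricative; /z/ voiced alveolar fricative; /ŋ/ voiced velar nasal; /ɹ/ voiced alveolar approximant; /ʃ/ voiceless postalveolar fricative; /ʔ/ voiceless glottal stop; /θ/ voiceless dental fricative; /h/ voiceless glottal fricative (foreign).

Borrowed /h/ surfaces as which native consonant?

/x/ is closest: same manner (fricative), place distance 2 (glottal→velar), same voicing; total 2. Next closest is /ʃ/ at distance 4.

x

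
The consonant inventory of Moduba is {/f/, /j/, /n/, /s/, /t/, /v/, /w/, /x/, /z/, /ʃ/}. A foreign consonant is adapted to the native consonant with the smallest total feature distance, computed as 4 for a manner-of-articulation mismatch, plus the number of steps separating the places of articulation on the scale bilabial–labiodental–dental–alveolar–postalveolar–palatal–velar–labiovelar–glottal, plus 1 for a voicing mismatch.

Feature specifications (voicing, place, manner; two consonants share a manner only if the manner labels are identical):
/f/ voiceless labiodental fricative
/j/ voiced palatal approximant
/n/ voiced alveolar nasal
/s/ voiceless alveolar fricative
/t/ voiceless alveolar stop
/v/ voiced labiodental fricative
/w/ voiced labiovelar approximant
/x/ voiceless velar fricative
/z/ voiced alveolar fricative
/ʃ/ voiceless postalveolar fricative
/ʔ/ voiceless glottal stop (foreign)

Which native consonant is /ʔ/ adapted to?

t

/t/ is closest: same manner (stop), place distance 5 (glottal→alveolar), same voicing; total 5. Next closest is /w/ at distance 6.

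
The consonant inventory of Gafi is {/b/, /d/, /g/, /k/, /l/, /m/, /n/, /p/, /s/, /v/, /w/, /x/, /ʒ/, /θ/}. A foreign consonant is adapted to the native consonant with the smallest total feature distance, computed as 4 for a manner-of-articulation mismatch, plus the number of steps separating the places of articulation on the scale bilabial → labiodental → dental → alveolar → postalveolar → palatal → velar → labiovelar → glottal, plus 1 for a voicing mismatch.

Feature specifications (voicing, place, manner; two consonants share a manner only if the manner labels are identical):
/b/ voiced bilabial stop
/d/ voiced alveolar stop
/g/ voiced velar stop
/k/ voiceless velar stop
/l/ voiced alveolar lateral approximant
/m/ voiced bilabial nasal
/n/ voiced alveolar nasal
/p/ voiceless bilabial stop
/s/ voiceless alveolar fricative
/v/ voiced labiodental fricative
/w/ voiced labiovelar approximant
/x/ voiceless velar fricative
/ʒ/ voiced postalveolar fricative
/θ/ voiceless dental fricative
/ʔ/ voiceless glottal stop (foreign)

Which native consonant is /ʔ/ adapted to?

/k/ is closest: same manner (stop), place distance 2 (glottal→velar), same voicing; total 2. Next closest is /g/ at distance 3.

k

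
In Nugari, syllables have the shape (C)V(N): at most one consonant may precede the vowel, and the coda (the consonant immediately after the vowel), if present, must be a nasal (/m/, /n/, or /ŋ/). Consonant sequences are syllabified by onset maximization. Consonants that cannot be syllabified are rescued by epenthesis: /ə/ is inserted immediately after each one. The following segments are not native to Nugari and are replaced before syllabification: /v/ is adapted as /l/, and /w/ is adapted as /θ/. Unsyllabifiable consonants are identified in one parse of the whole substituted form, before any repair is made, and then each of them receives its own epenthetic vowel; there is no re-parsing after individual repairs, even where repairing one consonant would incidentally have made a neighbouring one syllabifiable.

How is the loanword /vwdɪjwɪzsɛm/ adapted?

Substitution: /v/ → /l/, /w/ → /θ/, giving /lθdɪjθɪzsɛm/.
Syllabifying with onset maximization leaves /l/, /θ/, /j/, /z/ stranded (only a nasal (/m/, /n/, or /ŋ/) is licensed in coda position; onsets are limited to one consonant).
Each unlicensed consonant becomes the onset of a new syllable: /l/ → /lə/, /θ/ → /θə/, /j/ → /jə/, /z/ → /zə/.

ləθədɪjəθɪzəsɛm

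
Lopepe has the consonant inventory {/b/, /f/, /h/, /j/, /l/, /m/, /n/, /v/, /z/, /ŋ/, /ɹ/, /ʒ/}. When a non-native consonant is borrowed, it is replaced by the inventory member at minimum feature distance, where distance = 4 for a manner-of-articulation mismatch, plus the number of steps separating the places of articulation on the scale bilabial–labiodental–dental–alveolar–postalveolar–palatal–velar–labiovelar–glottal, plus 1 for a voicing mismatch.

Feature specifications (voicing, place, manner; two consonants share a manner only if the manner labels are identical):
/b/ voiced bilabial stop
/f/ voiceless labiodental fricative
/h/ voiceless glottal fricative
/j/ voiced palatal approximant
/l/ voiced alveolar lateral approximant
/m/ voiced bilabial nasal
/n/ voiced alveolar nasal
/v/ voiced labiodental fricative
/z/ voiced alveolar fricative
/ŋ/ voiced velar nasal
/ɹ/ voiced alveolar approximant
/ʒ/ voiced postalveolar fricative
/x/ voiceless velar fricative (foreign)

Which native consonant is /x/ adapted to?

/h/ is closest: same manner (fricative), place distance 2 (velar→glottal), same voicing; total 2. Next closest is /ʒ/ at distance 3.

h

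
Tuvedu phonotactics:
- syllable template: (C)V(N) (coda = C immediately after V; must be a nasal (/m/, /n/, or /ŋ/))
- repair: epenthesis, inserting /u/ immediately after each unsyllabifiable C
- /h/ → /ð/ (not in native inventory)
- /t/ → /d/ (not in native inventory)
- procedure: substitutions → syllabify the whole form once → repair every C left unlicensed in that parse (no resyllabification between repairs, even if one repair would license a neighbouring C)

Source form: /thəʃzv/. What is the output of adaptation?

duðəʃuzuvu

Substitution: /t/ → /d/, /h/ → /ð/, giving /dðəʃzv/.
Syllabifying with onset maximization leaves /d/, /ʃ/, /z/, /v/ stranded (only a nasal (/m/, /n/, or /ŋ/) is licensed in coda position; onsets are limited to one consonant).
Inserting the epenthetic vowel yields /d/ → /du/, /ʃ/ → /ʃu/, /z/ → /zu/, /v/ → /vu/.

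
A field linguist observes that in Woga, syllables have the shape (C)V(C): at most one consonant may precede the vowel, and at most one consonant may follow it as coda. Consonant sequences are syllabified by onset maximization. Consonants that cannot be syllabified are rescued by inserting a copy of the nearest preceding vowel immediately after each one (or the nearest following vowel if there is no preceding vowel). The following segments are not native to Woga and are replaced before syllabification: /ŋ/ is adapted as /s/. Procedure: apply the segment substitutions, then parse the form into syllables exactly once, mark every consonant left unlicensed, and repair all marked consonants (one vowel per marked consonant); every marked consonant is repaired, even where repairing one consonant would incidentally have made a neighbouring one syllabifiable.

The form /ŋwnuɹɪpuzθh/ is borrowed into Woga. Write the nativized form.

suwunuɹɪpuzθuhu

Substitution: /ŋ/ → /s/, giving /swnuɹɪpuzθh/.
Syllabifying with onset maximization leaves /s/, /w/, /θ/, /h/ stranded (at most one coda consonant is licensed; onsets are limited to one consonant).
Epenthesis after each stranded consonant: /s/ → /su/, /w/ → /wu/, /θ/ → /θu/, /h/ → /hu/.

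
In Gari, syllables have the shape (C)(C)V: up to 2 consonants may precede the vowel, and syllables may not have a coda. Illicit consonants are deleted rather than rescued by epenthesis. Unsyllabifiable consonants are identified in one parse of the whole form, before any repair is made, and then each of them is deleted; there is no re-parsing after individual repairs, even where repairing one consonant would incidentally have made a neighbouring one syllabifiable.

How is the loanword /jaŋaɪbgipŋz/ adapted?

Under (C)(C)V, the unsyllabifiable consonants are /p/, /ŋ/, /z/ (no codas are permitted; onsets may contain at most 2 consonants).
Deletion applies to /p/, /ŋ/, /z/.

jaŋaɪbgi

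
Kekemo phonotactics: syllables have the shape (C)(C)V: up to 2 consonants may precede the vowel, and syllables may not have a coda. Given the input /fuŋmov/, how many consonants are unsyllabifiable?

Syllabifying with onset maximization leaves /v/ stranded (no codas are permitted; onsets may contain at most 2 consonants).

1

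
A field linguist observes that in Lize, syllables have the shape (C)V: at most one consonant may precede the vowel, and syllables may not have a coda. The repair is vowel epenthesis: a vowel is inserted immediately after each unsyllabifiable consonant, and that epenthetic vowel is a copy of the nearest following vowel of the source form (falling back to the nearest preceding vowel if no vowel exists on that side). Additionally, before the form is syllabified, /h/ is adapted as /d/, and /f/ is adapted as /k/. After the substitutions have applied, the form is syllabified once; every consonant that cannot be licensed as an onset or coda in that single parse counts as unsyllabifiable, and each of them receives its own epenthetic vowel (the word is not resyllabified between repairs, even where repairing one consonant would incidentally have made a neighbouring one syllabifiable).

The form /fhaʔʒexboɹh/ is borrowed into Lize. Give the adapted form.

kadaʔeʒexoboɹodo

Substitution: /f/ → /k/, /h/ → /d/, giving /kdaʔʒexboɹd/.
The consonants /k/, /ʔ/, /x/, /ɹ/, /d/ cannot be parsed into a legal (C)V syllable (no codas are permitted; onsets are limited to one consonant).
Inserting the epenthetic vowel yields /k/ → /ka/, /ʔ/ → /ʔe/, /x/ → /xo/, /ɹ/ → /ɹo/, /d/ → /do/.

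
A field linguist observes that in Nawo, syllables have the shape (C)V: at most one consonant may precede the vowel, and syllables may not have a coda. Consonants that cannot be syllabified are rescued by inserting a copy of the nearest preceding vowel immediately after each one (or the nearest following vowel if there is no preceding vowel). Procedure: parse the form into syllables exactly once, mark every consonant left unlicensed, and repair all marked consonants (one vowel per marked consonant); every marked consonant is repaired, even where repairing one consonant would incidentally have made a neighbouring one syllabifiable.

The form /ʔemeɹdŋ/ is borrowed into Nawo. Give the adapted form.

Syllabifying with onset maximization leaves /ɹ/, /d/, /ŋ/ stranded (no codas are permitted; onsets are limited to one consonant).
Inserting the epenthetic vowel yields /ɹ/ → /ɹe/, /d/ → /de/, /ŋ/ → /ŋe/.

ʔemeɹedeŋe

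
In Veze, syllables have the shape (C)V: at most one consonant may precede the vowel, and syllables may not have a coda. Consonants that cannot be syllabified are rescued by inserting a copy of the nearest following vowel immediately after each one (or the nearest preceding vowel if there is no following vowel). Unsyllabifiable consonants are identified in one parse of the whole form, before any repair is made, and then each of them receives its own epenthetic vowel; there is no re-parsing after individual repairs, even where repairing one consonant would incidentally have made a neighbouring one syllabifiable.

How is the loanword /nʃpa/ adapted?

naʃapa

Syllabifying with onset maximization leaves /n/, /ʃ/ stranded (no codas are permitted; onsets are limited to one consonant).
Each unlicensed consonant becomes the onset of a new syllable: /n/ → /na/, /ʃ/ → /ʃa/.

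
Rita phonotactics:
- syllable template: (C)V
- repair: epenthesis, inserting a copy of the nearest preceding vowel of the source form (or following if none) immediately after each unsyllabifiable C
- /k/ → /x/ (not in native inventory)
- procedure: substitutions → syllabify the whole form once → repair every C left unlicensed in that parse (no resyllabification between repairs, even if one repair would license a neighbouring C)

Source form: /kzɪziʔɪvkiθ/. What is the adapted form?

xɪzɪziʔɪvɪxiθi

Substitution: /k/ → /x/, giving /xzɪziʔɪvxiθ/.
Syllabifying with onset maximization leaves /x/, /v/, /θ/ stranded (no codas are permitted; onsets are limited to one consonant).
Each unlicensed consonant becomes the onset of a new syllable: /x/ → /xɪ/, /v/ → /vɪ/, /θ/ → /θi/.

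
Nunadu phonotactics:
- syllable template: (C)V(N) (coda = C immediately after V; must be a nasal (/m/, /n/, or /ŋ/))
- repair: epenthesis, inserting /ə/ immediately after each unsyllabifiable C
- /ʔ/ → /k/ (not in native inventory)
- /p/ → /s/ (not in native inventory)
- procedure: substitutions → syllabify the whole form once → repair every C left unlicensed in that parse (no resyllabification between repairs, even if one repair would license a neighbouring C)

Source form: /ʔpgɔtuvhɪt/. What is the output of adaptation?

Substitution: /ʔ/ → /k/, /p/ → /s/, giving /ksgɔtuvhɪt/.
Syllabifying with onset maximization leaves /k/, /s/, /v/, /t/ stranded (only a nasal (/m/, /n/, or /ŋ/) is licensed in coda position; onsets are limited to one consonant).
Epenthesis after each stranded consonant: /k/ → /kə/, /s/ → /sə/, /v/ → /və/, /t/ → /tə/.

kəsəgɔtuvəhɪtə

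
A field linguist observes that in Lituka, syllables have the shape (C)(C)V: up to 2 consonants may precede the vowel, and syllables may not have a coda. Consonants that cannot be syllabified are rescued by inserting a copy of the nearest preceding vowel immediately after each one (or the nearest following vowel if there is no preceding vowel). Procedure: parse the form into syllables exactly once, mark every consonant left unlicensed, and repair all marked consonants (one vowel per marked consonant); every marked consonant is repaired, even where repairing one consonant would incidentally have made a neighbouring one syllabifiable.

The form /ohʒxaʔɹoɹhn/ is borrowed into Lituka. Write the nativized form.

ohoʒxaʔɹoɹohono

Under (C)(C)V, the unsyllabifiable consonants are /h/, /ɹ/, /h/, /n/ (no codas are permitted; onsets may contain at most 2 consonants).
Each unlicensed consonant becomes the onset of a new syllable: /h/ → /ho/, /ɹ/ → /ɹo/, /h/ → /ho/, /n/ → /no/.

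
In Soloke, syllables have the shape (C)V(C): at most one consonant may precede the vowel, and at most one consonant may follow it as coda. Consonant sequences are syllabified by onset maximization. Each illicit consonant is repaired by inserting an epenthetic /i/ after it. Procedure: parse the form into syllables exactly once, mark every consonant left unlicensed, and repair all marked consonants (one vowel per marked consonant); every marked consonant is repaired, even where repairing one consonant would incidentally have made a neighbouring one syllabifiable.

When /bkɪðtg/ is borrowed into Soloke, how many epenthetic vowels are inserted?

The unsyllabifiable consonants are /b/, /t/, /g/; each receives one epenthetic vowel.

3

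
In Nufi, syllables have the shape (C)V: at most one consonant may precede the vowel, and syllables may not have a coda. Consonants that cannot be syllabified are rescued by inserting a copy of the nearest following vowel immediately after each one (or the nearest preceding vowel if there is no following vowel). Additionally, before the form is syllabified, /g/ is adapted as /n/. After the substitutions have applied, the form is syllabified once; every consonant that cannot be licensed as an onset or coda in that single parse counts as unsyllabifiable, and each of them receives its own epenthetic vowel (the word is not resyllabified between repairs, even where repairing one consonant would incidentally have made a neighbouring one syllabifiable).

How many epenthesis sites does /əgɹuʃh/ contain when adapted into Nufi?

3

After substitution the input is /ənɹuʃh/.
The unsyllabifiable consonants are /n/, /ʃ/, /h/; each receives one epenthetic vowel.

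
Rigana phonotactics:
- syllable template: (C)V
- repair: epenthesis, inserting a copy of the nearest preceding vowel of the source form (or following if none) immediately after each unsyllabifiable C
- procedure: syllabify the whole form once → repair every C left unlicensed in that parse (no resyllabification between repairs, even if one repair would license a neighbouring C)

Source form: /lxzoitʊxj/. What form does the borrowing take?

loxozoitʊxʊjʊ

The consonants /l/, /x/, /x/, /j/ cannot be parsed into a legal (C)V syllable (no codas are permitted; onsets are limited to one consonant).
Inserting the epenthetic vowel yields /l/ → /lo/, /x/ → /xo/, /x/ → /xʊ/, /j/ → /jʊ/.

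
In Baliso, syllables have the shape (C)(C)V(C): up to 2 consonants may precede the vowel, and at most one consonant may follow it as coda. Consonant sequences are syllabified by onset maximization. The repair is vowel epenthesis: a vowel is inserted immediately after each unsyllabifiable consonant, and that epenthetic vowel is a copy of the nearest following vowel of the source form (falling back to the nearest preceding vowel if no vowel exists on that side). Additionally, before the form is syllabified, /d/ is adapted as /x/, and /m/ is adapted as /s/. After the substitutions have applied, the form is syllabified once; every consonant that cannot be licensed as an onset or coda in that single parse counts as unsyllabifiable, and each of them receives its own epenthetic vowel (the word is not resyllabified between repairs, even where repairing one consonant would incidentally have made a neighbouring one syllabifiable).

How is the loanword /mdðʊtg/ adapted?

Substitution: /m/ → /s/, /d/ → /x/, giving /sxðʊtg/.
Under (C)(C)V(C), the unsyllabifiable consonants are /s/, /g/ (at most one coda consonant is licensed; onsets may contain at most 2 consonants).
Each unlicensed consonant becomes the onset of a new syllable: /s/ → /sʊ/, /g/ → /gʊ/.

sʊxðʊtgʊ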